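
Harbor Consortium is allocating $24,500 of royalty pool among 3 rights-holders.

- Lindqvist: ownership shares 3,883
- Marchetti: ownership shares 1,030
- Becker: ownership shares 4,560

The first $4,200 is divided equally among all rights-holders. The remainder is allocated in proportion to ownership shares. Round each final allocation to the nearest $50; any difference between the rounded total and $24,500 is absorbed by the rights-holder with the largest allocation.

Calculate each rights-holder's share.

First tranche $4,200 split equally: $1,400 each.
Remainder $20,300 by ownership shares (total 9,473): Lindqvist 8,321.01 → $8,300; Marchetti 2,207.22 → $2,200; Becker 9,771.77 → $9,750.
Rounding difference +$50 on remainder applied to Becker.
Totals: Lindqvist $1,400 + $8,300 = $9,700; Marchetti $1,400 + $2,200 = $3,600; Becker $1,400 + $9,800 = $11,200.

Lindqvist: $9,700; Marchetti: $3,600; Becker: $11,200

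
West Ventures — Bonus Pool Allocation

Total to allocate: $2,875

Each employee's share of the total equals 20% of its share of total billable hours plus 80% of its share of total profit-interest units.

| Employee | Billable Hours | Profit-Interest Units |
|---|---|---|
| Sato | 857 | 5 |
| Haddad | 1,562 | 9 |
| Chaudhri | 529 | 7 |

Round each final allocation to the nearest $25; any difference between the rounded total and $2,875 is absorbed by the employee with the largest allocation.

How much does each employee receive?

Sato: $725 | Haddad: $1,275 | Chaudhri: $875

Billable hours total 2,948; profit-interest units total 21.
Blended shares (20% billable hours + 80% profit-interest units): Sato 0.2486; Haddad 0.4488; Chaudhri 0.3026.
Raw shares: Sato 714.77; Haddad 1,290.38; Chaudhri 869.85.
After rounding ($25): Sato $725; Haddad $1,300; Chaudhri $875. Sum = $2,900.
Difference $2,875 − $2,900 = −$25 applied to largest allocation (Haddad): Haddad becomes $1,275.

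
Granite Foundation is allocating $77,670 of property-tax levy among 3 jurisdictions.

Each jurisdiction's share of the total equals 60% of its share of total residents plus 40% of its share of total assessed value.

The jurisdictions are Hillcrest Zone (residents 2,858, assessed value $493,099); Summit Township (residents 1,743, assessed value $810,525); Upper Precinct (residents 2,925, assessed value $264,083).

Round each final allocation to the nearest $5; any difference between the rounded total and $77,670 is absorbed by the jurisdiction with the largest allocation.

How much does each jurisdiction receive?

Hillcrest Zone: $27,470 | Summit Township: $26,855 | Upper Precinct: $23,345

Totals — residents 7,526, assessed value 1,567,707.
Composite weights (60% residents + 40% assessed value): Hillcrest Zone 0.3537; Summit Township 0.3458; Upper Precinct 0.3006.
Pro-rata amounts: Hillcrest Zone 27,469.10; Summit Township 26,855.45; Upper Precinct 23,345.45.
Rounded to nearest $5: Hillcrest Zone $27,470; Summit Township $26,855; Upper Precinct $23,345. Sum = $77,670.
Sum already equals the total — no adjustment.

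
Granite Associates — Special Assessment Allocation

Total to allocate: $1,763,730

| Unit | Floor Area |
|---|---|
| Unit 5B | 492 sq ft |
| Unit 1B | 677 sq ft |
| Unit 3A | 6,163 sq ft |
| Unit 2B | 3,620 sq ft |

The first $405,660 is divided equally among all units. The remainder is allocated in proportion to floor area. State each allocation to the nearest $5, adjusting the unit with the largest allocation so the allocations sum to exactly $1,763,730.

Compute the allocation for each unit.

$405,660 shared equally gives $101,415 per unit.
Remainder $1,358,070 by floor area (total 10,952): Unit 5B 61,008.99 → $61,010; Unit 1B 83,949.36 → $83,950; Unit 3A 764,224.38 → $764,225; Unit 2B 448,887.27 → $448,885.
Totals: Unit 5B $101,415 + $61,010 = $162,425; Unit 1B $101,415 + $83,950 = $185,365; Unit 3A $101,415 + $764,225 = $865,640; Unit 2B $101,415 + $448,885 = $550,300.

Unit 5B: $162,425; Unit 1B: $185,365; Unit 3A: $865,640; Unit 2B: $550,300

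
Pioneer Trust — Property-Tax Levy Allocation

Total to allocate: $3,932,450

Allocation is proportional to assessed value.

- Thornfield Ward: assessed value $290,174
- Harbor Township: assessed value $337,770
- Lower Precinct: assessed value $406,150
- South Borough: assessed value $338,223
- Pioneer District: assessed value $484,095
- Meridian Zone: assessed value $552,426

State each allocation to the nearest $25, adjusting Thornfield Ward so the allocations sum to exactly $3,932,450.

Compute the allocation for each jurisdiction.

Combined assessed value = 2,408,838.
Raw shares: Thornfield Ward 290,174/2,408,838 × $3,932,450 = 473,711.70; Harbor Township 337,770/2,408,838 × $3,932,450 = 551,412.60; Lower Precinct 406,150/2,408,838 × $3,932,450 = 663,043.58; South Borough 338,223/2,408,838 × $3,932,450 = 552,152.13; Pioneer District 484,095/2,408,838 × $3,932,450 = 790,289.50; Meridian Zone 552,426/2,408,838 × $3,932,450 = 901,840.48.
After rounding ($25): Thornfield Ward $473,700; Harbor Township $551,425; Lower Precinct $663,050; South Borough $552,150; Pioneer District $790,300; Meridian Zone $901,850. Sum = $3,932,475.
Difference $3,932,450 − $3,932,475 = −$25 applied to Thornfield Ward: Thornfield Ward becomes $473,675.

Thornfield Ward: $473,675 | Harbor Township: $551,425 | Lower Precinct: $663,050 | South Borough: $552,150 | Pioneer District: $790,300 | Meridian Zone: $901,850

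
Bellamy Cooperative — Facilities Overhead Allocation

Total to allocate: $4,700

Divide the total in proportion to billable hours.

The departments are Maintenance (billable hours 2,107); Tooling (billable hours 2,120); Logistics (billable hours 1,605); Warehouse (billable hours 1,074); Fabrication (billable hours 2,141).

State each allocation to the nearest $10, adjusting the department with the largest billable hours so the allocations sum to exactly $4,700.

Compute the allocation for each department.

Maintenance: $1,090 | Tooling: $1,100 | Logistics: $830 | Warehouse: $560 | Fabrication: $1,120

Sum of billable hours: 2,107 + 2,120 + 1,605 + 1,074 + 2,141 = 9,047.
Pro-rata amounts: Maintenance 1,094.61; Tooling 1,101.36; Logistics 833.81; Warehouse 557.95; Fabrication 1,112.27.
After rounding ($10): Maintenance $1,090; Tooling $1,100; Logistics $830; Warehouse $560; Fabrication $1,110. Sum = $4,690.
Difference $4,700 − $4,690 = +$10 applied to largest billable hours (Fabrication): Fabrication becomes $1,120.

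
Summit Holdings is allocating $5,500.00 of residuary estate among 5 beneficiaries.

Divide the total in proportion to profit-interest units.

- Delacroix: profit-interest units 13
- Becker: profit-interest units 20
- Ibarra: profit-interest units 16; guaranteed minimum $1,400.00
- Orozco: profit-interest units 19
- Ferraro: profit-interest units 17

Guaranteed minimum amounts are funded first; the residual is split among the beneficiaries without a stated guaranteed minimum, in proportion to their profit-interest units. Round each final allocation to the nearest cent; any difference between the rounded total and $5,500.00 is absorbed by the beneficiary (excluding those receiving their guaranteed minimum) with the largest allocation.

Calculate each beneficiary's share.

Delacroix: $772.46; Becker: $1,188.41; Ibarra: $1,400.00; Orozco: $1,128.99; Ferraro: $1,010.14

Fund the minimums — Ibarra $1,400.00. Balance $4,100.00.
Balance split over remaining profit-interest units 69: Delacroix 772.4638 → $772.46; Becker 1,188.4058 → $1,188.41; Orozco 1,128.9855 → $1,128.99; Ferraro 1,010.1449 → $1,010.14.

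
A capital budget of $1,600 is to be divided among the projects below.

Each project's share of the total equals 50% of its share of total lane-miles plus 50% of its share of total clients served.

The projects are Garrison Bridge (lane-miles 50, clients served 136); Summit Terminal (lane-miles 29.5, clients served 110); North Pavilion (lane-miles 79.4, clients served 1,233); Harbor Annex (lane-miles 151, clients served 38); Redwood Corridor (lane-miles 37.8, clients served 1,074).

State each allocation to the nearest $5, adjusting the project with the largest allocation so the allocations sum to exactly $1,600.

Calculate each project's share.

Garrison Bridge: $155; Summit Terminal: $100; North Pavilion: $565; Harbor Annex: $360; Redwood Corridor: $420

Totals — lane-miles 347.7, clients served 2,591.
Blended shares (50% lane-miles + 50% clients served): Garrison Bridge 0.0981; Summit Terminal 0.0636; North Pavilion 0.3521; Harbor Annex 0.2245; Redwood Corridor 0.2616.
Proportional shares: Garrison Bridge 157.03; Summit Terminal 101.84; North Pavilion 563.39; Harbor Annex 359.16; Redwood Corridor 418.58.
Rounded to nearest $5: Garrison Bridge $155; Summit Terminal $100; North Pavilion $565; Harbor Annex $360; Redwood Corridor $420. Sum = $1,600.
No rounding difference to absorb.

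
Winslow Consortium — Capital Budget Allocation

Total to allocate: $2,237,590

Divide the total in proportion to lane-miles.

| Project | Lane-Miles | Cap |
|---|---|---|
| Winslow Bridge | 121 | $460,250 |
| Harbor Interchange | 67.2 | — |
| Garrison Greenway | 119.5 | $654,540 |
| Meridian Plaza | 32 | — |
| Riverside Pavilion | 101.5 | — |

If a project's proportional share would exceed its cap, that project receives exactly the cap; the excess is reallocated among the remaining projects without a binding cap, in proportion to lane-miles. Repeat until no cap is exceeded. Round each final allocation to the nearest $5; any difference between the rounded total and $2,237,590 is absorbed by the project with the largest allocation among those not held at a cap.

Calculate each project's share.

Sum of lane-miles: 441.2.
Unconstrained shares: Winslow Bridge 613,663.62; Harbor Interchange 340,811.53; Garrison Greenway 606,056.22; Meridian Plaza 162,291.21; Riverside Pavilion 514,767.42.
Cap binds for Winslow Bridge ($460,250); residual $1,777,340 reallocated over remaining lane-miles 320.2.
Cap binds for Garrison Greenway ($654,540); residual $1,122,800 reallocated over remaining lane-miles 200.7.
Redistributed shares: Harbor Interchange 375,944.99 → $375,945; Meridian Plaza 179,021.43 → $179,020; Riverside Pavilion 567,833.58 → $567,835.

Winslow Bridge: $460,250 | Harbor Interchange: $375,945 | Garrison Greenway: $654,540 | Meridian Plaza: $179,020 | Riverside Pavilion: $567,835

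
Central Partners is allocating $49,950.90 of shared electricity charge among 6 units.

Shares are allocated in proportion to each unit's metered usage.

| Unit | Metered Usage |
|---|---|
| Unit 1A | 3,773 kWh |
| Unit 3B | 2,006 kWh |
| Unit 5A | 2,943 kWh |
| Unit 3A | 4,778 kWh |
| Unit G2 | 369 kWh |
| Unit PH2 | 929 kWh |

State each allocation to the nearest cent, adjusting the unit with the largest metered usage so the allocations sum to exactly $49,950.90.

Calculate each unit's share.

Total metered usage = 3,773 + 2,006 + 2,943 + 4,778 + 369 + 929 = 14,798.
Raw shares: Unit 1A 12,735.8255; Unit 3B 6,771.2870; Unit 5A 9,934.1464; Unit 3A 16,128.2200; Unit G2 1,245.5658; Unit PH2 3,135.8553.
After rounding (cent): Unit 1A $12,735.83; Unit 3B $6,771.29; Unit 5A $9,934.15; Unit 3A $16,128.22; Unit G2 $1,245.57; Unit PH2 $3,135.86. Sum = $49,950.92.
Difference $49,950.90 − $49,950.92 = −$0.02 applied to largest metered usage (Unit 3A): Unit 3A becomes $16,128.20.

Unit 1A: $12,735.83; Unit 3B: $6,771.29; Unit 5A: $9,934.15; Unit 3A: $16,128.20; Unit G2: $1,245.57; Unit PH2: $3,135.86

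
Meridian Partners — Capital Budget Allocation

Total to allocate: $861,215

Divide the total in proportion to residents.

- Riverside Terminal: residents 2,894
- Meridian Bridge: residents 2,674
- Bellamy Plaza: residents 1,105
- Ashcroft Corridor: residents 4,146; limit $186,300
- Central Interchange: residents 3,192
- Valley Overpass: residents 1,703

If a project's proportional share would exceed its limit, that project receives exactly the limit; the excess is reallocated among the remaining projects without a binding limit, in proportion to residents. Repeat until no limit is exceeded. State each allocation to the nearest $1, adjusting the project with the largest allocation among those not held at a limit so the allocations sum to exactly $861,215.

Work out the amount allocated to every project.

Riverside Terminal: $168,845; Meridian Bridge: $156,010; Bellamy Plaza: $64,469; Ashcroft Corridor: $186,300; Central Interchange: $186,232; Valley Overpass: $99,359

Combined residents = 15,714.
Pro-rata shares before constraints: Riverside Terminal 158,607.37; Meridian Bridge 146,550.14; Bellamy Plaza 60,560.17; Ashcroft Corridor 227,223.97; Central Interchange 174,939.43; Valley Overpass 93,333.92.
Cap binds for Ashcroft Corridor ($186,300); remaining pool $674,915 reallocated over remaining residents 11,568.
Shares after redistribution: Riverside Terminal 168,845.44 → $168,845; Meridian Bridge 156,009.92 → $156,010; Bellamy Plaza 64,469.32 → $64,469; Central Interchange 186,231.73 → $186,232; Valley Overpass 99,358.60 → $99,359.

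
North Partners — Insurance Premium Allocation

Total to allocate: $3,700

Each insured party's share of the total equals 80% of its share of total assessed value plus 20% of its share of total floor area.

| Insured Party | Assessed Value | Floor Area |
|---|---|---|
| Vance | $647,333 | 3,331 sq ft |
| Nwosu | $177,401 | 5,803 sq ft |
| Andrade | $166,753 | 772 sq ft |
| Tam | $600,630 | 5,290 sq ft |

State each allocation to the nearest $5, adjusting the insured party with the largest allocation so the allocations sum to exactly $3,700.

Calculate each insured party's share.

Assessed value total 1,592,117; floor area total 15,196.
Composite weights (80% assessed value + 20% floor area): Vance 0.3691; Nwosu 0.1655; Andrade 0.0939; Tam 0.3714.
Unrounded shares: Vance 1,365.71; Nwosu 612.41; Andrade 347.61; Tam 1,374.27.
Rounded to nearest $5: Vance $1,365; Nwosu $610; Andrade $350; Tam $1,375. Sum = $3,700.
No rounding difference to absorb.

Vance: $1,365; Nwosu: $610; Andrade: $350; Tam: $1,375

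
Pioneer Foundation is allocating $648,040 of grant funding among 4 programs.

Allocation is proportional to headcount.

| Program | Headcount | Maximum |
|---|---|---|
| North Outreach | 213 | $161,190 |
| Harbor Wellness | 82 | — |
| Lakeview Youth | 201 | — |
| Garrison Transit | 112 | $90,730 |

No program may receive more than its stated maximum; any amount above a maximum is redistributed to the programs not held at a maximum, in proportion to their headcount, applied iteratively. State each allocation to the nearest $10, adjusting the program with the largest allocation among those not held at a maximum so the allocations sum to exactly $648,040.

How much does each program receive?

Sum of headcount: 608.
Unconstrained shares: North Outreach 227,027.17; Harbor Wellness 87,400.13; Lakeview Youth 214,236.91; Garrison Transit 119,375.79.
Held at cap: North Outreach ($161,190), Garrison Transit ($90,730); balance $396,120 reallocated over remaining headcount 283.
Shares after redistribution: Harbor Wellness 114,776.82 → $114,780; Lakeview Youth 281,343.18 → $281,340.

North Outreach: $161,190; Harbor Wellness: $114,780; Lakeview Youth: $281,340; Garrison Transit: $90,730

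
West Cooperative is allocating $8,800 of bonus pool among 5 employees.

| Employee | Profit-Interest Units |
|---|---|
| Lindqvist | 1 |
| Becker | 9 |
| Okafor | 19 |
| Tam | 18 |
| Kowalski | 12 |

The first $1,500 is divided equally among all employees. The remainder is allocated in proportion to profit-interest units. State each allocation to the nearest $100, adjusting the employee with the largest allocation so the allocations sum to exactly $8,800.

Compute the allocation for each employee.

Lindqvist: $400 | Becker: $1,400 | Okafor: $2,700 | Tam: $2,500 | Kowalski: $1,800

Equal tier: $1,500 ÷ 5 = $300 apiece.
Remainder $7,300 by profit-interest units (total 59): Lindqvist 123.73 → $100; Becker 1,113.56 → $1,100; Okafor 2,350.85 → $2,400; Tam 2,227.12 → $2,200; Kowalski 1,484.75 → $1,500.
Totals: Lindqvist $300 + $100 = $400; Becker $300 + $1,100 = $1,400; Okafor $300 + $2,400 = $2,700; Tam $300 + $2,200 = $2,500; Kowalski $300 + $1,500 = $1,800.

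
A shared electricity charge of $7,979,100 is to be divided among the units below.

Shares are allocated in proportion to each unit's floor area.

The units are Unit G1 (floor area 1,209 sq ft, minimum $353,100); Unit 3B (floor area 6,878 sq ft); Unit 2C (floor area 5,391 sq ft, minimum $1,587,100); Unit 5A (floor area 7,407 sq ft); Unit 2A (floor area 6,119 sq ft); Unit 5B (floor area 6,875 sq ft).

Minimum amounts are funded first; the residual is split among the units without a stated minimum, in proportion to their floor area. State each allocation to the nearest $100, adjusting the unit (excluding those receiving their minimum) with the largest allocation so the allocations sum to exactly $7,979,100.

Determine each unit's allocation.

Minimums first: Unit G1 $353,100; Unit 2C $1,587,100. Balance $6,038,900.
Balance split over remaining floor area 27,279: Unit 3B 1,522,620.12 → $1,522,600; Unit 5A 1,639,727.71 → $1,639,700; Unit 2A 1,354,596.18 → $1,354,600; Unit 5B 1,521,955.99 → $1,522,000.

Unit G1: $353,100; Unit 3B: $1,522,600; Unit 2C: $1,587,100; Unit 5A: $1,639,700; Unit 2A: $1,354,600; Unit 5B: $1,522,000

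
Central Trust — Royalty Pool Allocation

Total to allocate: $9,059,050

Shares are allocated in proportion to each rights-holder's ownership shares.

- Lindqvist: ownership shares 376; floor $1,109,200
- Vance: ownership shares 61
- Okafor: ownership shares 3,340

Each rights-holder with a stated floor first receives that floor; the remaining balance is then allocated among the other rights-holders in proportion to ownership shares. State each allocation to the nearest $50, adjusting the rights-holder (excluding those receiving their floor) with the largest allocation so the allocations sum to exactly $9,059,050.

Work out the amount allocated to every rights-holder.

Fund the minimums — Lindqvist $1,109,200. Remaining pool $7,949,850.
Remaining pool split over remaining ownership shares 3,401: Vance 142,587.72 → $142,600; Okafor 7,807,262.28 → $7,807,250.

Lindqvist: $1,109,200; Vance: $142,600; Okafor: $7,807,250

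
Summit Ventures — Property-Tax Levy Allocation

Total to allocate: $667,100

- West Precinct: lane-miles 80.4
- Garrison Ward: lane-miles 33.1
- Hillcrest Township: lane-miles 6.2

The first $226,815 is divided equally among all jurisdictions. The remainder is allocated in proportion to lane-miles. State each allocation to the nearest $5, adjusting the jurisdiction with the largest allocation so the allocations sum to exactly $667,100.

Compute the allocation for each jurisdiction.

Equal tier: $226,815 ÷ 3 = $75,605 apiece.
Remainder $440,285 by lane-miles (total 119.7): West Precinct 295,730.28 → $295,730; Garrison Ward 121,749.65 → $121,750; Hillcrest Township 22,805.07 → $22,805.
Totals: West Precinct $75,605 + $295,730 = $371,335; Garrison Ward $75,605 + $121,750 = $197,355; Hillcrest Township $75,605 + $22,805 = $98,410.

West Precinct: $371,335; Garrison Ward: $197,355; Hillcrest Township: $98,410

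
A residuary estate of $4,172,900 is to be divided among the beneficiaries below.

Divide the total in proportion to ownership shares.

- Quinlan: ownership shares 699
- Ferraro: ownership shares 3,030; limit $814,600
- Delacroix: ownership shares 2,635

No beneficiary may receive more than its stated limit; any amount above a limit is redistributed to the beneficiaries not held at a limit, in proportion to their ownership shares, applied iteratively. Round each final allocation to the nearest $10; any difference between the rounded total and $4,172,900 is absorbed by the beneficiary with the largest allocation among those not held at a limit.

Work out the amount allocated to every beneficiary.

Total ownership shares = 6,364.
Pro-rata shares before constraints: Quinlan 458,337.07; Ferraro 1,986,783.00; Delacroix 1,727,779.93.
Held at cap: Ferraro ($814,600); residual $3,358,300 reallocated over remaining ownership shares 3,334.
Redistributed shares: Quinlan 704,094.69 → $704,090; Delacroix 2,654,205.31 → $2,654,210.

Quinlan: $704,090 | Ferraro: $814,600 | Delacroix: $2,654,210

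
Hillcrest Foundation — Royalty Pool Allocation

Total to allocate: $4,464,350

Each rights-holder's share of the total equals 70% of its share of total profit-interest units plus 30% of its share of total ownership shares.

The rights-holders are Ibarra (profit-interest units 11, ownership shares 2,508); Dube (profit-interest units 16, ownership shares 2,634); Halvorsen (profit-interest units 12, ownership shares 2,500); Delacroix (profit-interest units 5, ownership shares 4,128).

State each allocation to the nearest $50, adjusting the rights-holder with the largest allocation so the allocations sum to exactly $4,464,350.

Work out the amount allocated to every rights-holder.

Ibarra: $1,066,650 · Dube: $1,436,100 · Halvorsen: $1,136,750 · Delacroix: $824,850

Profit-interest units total 44; ownership shares total 11,770.
Combined weights (70% profit-interest units + 30% ownership shares): Ibarra 0.2389; Dube 0.3217; Halvorsen 0.2546; Delacroix 0.1848.
Pro-rata amounts: Ibarra 1,066,645.87; Dube 1,436,102.12; Halvorsen 1,136,759.30; Delacroix 824,842.71.
Rounded to nearest $50: Ibarra $1,066,650; Dube $1,436,100; Halvorsen $1,136,750; Delacroix $824,850. Sum = $4,464,350.
Sum already equals the total — no adjustment.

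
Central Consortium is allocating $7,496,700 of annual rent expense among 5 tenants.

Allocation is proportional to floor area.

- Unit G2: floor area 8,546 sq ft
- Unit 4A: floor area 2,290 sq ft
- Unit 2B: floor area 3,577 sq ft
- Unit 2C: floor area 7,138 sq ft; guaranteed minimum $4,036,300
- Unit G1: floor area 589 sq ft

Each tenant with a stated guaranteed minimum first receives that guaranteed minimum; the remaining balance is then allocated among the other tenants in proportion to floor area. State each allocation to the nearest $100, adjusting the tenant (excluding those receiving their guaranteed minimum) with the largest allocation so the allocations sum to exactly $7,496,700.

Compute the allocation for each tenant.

Guaranteed amounts: Unit 2C $4,036,300. Residual $3,460,400.
Residual split over remaining floor area 15,002: Unit G2 1,971,242.39 → $1,971,200; Unit 4A 528,217.30 → $528,200; Unit 2B 825,080.04 → $825,100; Unit G1 135,860.26 → $135,900.

Unit G2: $1,971,200 | Unit 4A: $528,200 | Unit 2B: $825,100 | Unit 2C: $4,036,300 | Unit G1: $135,900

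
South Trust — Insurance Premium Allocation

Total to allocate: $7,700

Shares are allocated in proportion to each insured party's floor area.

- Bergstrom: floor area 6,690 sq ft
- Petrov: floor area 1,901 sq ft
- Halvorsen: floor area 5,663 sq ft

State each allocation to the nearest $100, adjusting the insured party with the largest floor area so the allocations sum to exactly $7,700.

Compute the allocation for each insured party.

Bergstrom: $3,600 · Petrov: $1,000 · Halvorsen: $3,100

Combined floor area = 6,690 + 1,901 + 5,663 = 14,254.
Raw shares: Bergstrom 3,613.93; Petrov 1,026.92; Halvorsen 3,059.15.
After rounding ($100): Bergstrom $3,600; Petrov $1,000; Halvorsen $3,100. Sum = $7,700.
No rounding difference to absorb.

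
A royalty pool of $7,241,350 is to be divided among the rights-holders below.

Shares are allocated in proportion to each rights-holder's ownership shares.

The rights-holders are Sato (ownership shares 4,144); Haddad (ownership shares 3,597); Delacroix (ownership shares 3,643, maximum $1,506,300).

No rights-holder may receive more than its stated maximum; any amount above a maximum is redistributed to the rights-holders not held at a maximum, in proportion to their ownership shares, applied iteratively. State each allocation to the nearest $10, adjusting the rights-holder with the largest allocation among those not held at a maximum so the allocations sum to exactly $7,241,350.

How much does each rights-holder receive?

Ownership shares total: 11,384.
Pro-rata shares before constraints: Sato 2,635,993.89; Haddad 2,288,047.78; Delacroix 2,317,308.33.
Held at cap: Delacroix ($1,506,300); remaining pool $5,735,050 reallocated over remaining ownership shares 7,741.
Remaining shares: Sato 3,070,152.07 → $3,070,150; Haddad 2,664,897.93 → $2,664,900.

Sato: $3,070,150 | Haddad: $2,664,900 | Delacroix: $1,506,300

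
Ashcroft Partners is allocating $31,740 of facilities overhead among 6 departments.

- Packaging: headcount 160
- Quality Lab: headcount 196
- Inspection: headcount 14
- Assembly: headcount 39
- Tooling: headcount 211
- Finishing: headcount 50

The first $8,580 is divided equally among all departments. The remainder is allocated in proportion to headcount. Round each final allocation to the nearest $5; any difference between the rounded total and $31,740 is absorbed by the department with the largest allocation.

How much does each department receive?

Equal tier: $8,580 ÷ 6 = $1,430 apiece.
Remainder $23,160 by headcount (total 670): Packaging 5,530.75 → $5,530; Quality Lab 6,775.16 → $6,775; Inspection 483.94 → $485; Assembly 1,348.12 → $1,350; Tooling 7,293.67 → $7,295; Finishing 1,728.36 → $1,730.
Rounding difference −$5 on remainder applied to Tooling.
Totals: Packaging $1,430 + $5,530 = $6,960; Quality Lab $1,430 + $6,775 = $8,205; Inspection $1,430 + $485 = $1,915; Assembly $1,430 + $1,350 = $2,780; Tooling $1,430 + $7,290 = $8,720; Finishing $1,430 + $1,730 = $3,160.

Packaging: $6,960 · Quality Lab: $8,205 · Inspection: $1,915 · Assembly: $2,780 · Tooling: $8,720 · Finishing: $3,160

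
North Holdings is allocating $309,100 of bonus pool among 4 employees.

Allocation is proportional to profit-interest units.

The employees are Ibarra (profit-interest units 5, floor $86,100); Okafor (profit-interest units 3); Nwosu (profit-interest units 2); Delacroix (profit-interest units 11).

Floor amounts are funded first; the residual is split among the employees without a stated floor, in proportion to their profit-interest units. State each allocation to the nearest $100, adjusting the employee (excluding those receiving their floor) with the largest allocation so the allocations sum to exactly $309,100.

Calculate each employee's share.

Ibarra: $86,100 | Okafor: $41,800 | Nwosu: $27,900 | Delacroix: $153,300

Minimums first: Ibarra $86,100. Remaining pool $223,000.
Remaining pool split over remaining profit-interest units 16: Okafor 41,812.50 → $41,800; Nwosu 27,875.00 → $27,900; Delacroix 153,312.50 → $153,300.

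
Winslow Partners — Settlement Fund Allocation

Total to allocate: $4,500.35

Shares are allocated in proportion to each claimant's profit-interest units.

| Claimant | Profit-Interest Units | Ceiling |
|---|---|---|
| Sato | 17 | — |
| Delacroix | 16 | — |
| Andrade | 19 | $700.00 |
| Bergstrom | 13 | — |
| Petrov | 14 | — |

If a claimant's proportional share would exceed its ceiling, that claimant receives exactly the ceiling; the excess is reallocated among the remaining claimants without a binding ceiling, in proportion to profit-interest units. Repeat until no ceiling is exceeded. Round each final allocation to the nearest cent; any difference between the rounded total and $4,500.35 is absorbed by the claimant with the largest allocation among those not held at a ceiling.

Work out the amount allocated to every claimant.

Sato: $1,076.76; Delacroix: $1,013.43; Andrade: $700.00; Bergstrom: $823.41; Petrov: $886.75

Profit-interest units total: 79.
Proportional shares (ignoring caps): Sato 968.4297; Delacroix 911.4633; Andrade 1,082.3627; Bergstrom 740.5639; Petrov 797.5304.
Cap binds for Andrade ($700.00); balance $3,800.35 reallocated over remaining profit-interest units 60.
Shares after redistribution: Sato 1,076.7658 → $1,076.77; Delacroix 1,013.4267 → $1,013.43; Bergstrom 823.4092 → $823.41; Petrov 886.7483 → $886.75.
Rounding difference −$0.01 applied to Sato → $1,076.76.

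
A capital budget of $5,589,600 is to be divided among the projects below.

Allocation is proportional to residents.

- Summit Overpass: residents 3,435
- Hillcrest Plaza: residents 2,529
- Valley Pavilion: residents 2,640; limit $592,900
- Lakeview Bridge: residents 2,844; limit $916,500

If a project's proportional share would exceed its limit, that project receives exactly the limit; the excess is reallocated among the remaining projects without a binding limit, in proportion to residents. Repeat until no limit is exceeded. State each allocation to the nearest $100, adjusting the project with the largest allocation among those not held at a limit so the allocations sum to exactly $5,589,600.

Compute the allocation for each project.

Summit Overpass: $2,350,000; Hillcrest Plaza: $1,730,200; Valley Pavilion: $592,900; Lakeview Bridge: $916,500

Sum of residents: 11,448.
Unconstrained shares: Summit Overpass 1,677,172.96; Hillcrest Plaza 1,234,809.43; Valley Pavilion 1,289,006.29; Lakeview Bridge 1,388,611.32.
Capped: Valley Pavilion ($592,900), Lakeview Bridge ($916,500); balance $4,080,200 reallocated over remaining residents 5,964.
Remaining shares: Summit Overpass 2,350,014.59 → $2,350,000; Hillcrest Plaza 1,730,185.41 → $1,730,200.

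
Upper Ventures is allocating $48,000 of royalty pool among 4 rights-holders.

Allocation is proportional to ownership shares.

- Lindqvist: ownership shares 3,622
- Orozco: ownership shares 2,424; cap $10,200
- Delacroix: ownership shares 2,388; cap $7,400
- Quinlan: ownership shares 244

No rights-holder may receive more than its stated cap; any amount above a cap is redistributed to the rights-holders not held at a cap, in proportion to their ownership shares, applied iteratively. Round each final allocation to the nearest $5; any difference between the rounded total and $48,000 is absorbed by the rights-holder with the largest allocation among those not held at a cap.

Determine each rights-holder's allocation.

Lindqvist: $28,480; Orozco: $10,200; Delacroix: $7,400; Quinlan: $1,920

Sum of ownership shares: 8,678.
Pro-rata shares before constraints: Lindqvist 20,034.11; Orozco 13,407.70; Delacroix 13,208.57; Quinlan 1,349.62.
Cap binds for Orozco ($10,200), Delacroix ($7,400); balance $30,400 reallocated over remaining ownership shares 3,866.
Shares after redistribution: Lindqvist 28,481.32 → $28,480; Quinlan 1,918.68 → $1,920.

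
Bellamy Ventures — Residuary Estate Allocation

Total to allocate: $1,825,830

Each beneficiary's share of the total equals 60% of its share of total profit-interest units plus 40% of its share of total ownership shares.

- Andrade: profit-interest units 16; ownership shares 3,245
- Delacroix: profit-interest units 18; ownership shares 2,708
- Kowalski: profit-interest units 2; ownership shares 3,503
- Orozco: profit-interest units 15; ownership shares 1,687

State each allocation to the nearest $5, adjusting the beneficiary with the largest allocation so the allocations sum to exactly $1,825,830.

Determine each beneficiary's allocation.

Andrade: $556,370 | Delacroix: $564,130 | Kowalski: $272,555 | Orozco: $432,775

Totals — profit-interest units 51, ownership shares 11,143.
Composite weights (60% profit-interest units + 40% ownership shares): Andrade 0.3047; Delacroix 0.3090; Kowalski 0.1493; Orozco 0.2370.
Proportional shares: Andrade 556,368.71; Delacroix 564,133.48; Kowalski 272,553.54; Orozco 432,774.27.
At nearest $5: Andrade $556,370; Delacroix $564,135; Kowalski $272,555; Orozco $432,775. Sum = $1,825,835.
Difference $1,825,830 − $1,825,835 = −$5 applied to largest allocation (Delacroix): Delacroix becomes $564,130.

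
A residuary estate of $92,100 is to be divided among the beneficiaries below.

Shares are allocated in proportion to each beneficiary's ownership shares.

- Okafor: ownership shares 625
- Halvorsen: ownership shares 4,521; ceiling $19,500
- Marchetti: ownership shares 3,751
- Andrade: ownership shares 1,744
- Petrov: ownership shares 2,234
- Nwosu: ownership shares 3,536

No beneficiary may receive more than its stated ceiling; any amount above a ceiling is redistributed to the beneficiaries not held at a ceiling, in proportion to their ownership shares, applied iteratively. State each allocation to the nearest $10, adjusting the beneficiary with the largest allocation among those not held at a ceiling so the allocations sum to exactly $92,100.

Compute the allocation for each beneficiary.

Combined ownership shares = 16,411.
Unconstrained shares: Okafor 3,507.56; Halvorsen 25,372.26; Marchetti 21,050.95; Andrade 9,787.48; Petrov 12,537.41; Nwosu 19,844.35.
Held at cap: Halvorsen ($19,500); residual $72,600 reallocated over remaining ownership shares 11,890.
Remaining shares: Okafor 3,816.23 → $3,820; Marchetti 22,903.50 → $22,900; Andrade 10,648.81 → $10,650; Petrov 13,640.74 → $13,640; Nwosu 21,590.71 → $21,590.

Okafor: $3,820 | Halvorsen: $19,500 | Marchetti: $22,900 | Andrade: $10,650 | Petrov: $13,640 | Nwosu: $21,590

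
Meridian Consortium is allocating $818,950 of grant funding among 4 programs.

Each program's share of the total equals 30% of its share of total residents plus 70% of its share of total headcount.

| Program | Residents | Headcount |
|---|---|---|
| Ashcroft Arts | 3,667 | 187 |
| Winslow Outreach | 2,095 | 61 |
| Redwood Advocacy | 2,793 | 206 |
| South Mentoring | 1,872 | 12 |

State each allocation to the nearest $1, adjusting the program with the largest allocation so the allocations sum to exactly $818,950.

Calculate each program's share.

Ashcroft Arts: $316,447 | Winslow Outreach: $124,404 | Redwood Advocacy: $319,228 | South Mentoring: $58,871

Residents total 10,427; headcount total 466.
Combined weights (30% residents + 70% headcount): Ashcroft Arts 0.3864; Winslow Outreach 0.1519; Redwood Advocacy 0.3898; South Mentoring 0.0719.
Proportional shares: Ashcroft Arts 316,447.38; Winslow Outreach 124,404.33; Redwood Advocacy 319,227.32; South Mentoring 58,870.98.
After rounding ($1): Ashcroft Arts $316,447; Winslow Outreach $124,404; Redwood Advocacy $319,227; South Mentoring $58,871. Sum = $818,949.
Difference $818,950 − $818,949 = +$1 applied to largest allocation (Redwood Advocacy): Redwood Advocacy becomes $319,228.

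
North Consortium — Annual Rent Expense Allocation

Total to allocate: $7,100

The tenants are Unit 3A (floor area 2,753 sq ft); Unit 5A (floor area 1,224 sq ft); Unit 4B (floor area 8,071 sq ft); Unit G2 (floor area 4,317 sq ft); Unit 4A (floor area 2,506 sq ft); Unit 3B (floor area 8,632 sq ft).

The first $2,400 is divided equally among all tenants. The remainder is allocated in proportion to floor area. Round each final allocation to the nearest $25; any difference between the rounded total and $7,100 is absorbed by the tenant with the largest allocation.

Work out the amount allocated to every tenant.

Unit 3A: $875; Unit 5A: $600; Unit 4B: $1,775; Unit G2: $1,150; Unit 4A: $825; Unit 3B: $1,875

First tranche $2,400 split equally: $400 each.
Remainder $4,700 by floor area (total 27,503): Unit 3A 470.46 → $475; Unit 5A 209.17 → $200; Unit 4B 1,379.26 → $1,375; Unit G2 737.73 → $750; Unit 4A 428.25 → $425; Unit 3B 1,475.13 → $1,475.
Totals: Unit 3A $400 + $475 = $875; Unit 5A $400 + $200 = $600; Unit 4B $400 + $1,375 = $1,775; Unit G2 $400 + $750 = $1,150; Unit 4A $400 + $425 = $825; Unit 3B $400 + $1,475 = $1,875.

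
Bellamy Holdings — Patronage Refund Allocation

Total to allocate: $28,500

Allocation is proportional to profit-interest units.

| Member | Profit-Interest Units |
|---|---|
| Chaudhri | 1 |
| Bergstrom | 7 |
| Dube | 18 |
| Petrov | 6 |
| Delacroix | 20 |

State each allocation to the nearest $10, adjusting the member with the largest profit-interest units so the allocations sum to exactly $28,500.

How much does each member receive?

Chaudhri: $550 | Bergstrom: $3,840 | Dube: $9,870 | Petrov: $3,290 | Delacroix: $10,950

Sum of profit-interest units: 52.
Pro-rata amounts: Chaudhri 1/52 × $28,500 = 548.08; Bergstrom 7/52 × $28,500 = 3,836.54; Dube 18/52 × $28,500 = 9,865.38; Petrov 6/52 × $28,500 = 3,288.46; Delacroix 20/52 × $28,500 = 10,961.54.
At nearest $10: Chaudhri $550; Bergstrom $3,840; Dube $9,870; Petrov $3,290; Delacroix $10,960. Sum = $28,510.
Difference $28,500 − $28,510 = −$10 applied to largest profit-interest units (Delacroix): Delacroix becomes $10,950.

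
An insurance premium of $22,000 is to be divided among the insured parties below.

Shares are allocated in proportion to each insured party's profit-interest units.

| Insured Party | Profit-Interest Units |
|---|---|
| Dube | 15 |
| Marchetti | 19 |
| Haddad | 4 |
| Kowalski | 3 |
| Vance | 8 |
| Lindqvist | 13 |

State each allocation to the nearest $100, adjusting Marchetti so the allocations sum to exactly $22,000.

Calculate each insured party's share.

Sum of profit-interest units: 62.
Unrounded shares: Dube 15/62 × $22,000 = 5,322.58; Marchetti 19/62 × $22,000 = 6,741.94; Haddad 4/62 × $22,000 = 1,419.35; Kowalski 3/62 × $22,000 = 1,064.52; Vance 8/62 × $22,000 = 2,838.71; Lindqvist 13/62 × $22,000 = 4,612.90.
After rounding ($100): Dube $5,300; Marchetti $6,700; Haddad $1,400; Kowalski $1,100; Vance $2,800; Lindqvist $4,600. Sum = $21,900.
Difference $22,000 − $21,900 = +$100 applied to Marchetti: Marchetti becomes $6,800.

Dube: $5,300 · Marchetti: $6,800 · Haddad: $1,400 · Kowalski: $1,100 · Vance: $2,800 · Lindqvist: $4,600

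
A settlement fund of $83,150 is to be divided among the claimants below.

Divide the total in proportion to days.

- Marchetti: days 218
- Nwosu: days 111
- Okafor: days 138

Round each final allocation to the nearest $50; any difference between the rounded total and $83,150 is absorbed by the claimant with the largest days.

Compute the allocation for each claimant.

Marchetti: $38,850 · Nwosu: $19,750 · Okafor: $24,550

Days total: 467.
Unrounded shares: Marchetti 218/467 × $83,150 = 38,815.20; Nwosu 111/467 × $83,150 = 19,763.70; Okafor 138/467 × $83,150 = 24,571.09.
At nearest $50: Marchetti $38,800; Nwosu $19,750; Okafor $24,550. Sum = $83,100.
Difference $83,150 − $83,100 = +$50 applied to largest days (Marchetti): Marchetti becomes $38,850.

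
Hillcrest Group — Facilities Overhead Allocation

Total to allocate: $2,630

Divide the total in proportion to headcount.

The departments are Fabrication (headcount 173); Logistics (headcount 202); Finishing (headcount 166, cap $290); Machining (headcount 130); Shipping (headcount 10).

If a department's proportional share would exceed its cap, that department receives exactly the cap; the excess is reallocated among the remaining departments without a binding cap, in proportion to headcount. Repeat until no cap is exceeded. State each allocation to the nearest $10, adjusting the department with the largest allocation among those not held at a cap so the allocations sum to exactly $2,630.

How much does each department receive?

Fabrication: $790 · Logistics: $910 · Finishing: $290 · Machining: $590 · Shipping: $50

Headcount total: 681.
Proportional shares (ignoring caps): Fabrication 668.12; Logistics 780.12; Finishing 641.09; Machining 502.06; Shipping 38.62.
Capped: Finishing ($290); remaining pool $2,340 reallocated over remaining headcount 515.
Redistributed shares: Fabrication 786.06 → $790; Logistics 917.83 → $920; Machining 590.68 → $590; Shipping 45.44 → $50.
Rounding difference −$10 applied to Logistics → $910.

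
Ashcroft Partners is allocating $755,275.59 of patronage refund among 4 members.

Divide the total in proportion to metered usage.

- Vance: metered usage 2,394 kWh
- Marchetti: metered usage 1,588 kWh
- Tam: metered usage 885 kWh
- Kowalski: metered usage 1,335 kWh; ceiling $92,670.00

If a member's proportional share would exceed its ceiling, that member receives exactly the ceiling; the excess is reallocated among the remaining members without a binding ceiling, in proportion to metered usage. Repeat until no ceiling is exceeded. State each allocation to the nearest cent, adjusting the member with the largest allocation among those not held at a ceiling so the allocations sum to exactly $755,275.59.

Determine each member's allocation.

Vance: $325,925.17; Marchetti: $216,194.30; Tam: $120,486.12; Kowalski: $92,670.00

Total metered usage = 6,202.
Unconstrained shares: Vance 291,539.7876; Marchetti 193,385.6235; Tam 107,774.7335; Kowalski 162,575.4454.
Cap binds for Kowalski ($92,670.00); remaining pool $662,605.59 reallocated over remaining metered usage 4,867.
Redistributed shares: Vance 325,925.1659 → $325,925.17; Marchetti 216,194.3039 → $216,194.30; Tam 120,486.1202 → $120,486.12.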